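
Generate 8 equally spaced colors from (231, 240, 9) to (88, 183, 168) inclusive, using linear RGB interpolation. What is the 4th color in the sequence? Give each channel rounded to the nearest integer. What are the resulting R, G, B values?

With 8 swatches and endpoints inclusive, swatch 4 sits at t = (4 − 1)/(8 − 1) = 3/7 ≈ 0.4286.
R = 231 + 0.4286 × (88 − 231) = 169.71 → 170
G = 240 + 0.4286 × (183 − 240) = 215.57 → 216
B = 9 + 0.4286 × (168 − 9) = 77.147 → 77

(170, 216, 77)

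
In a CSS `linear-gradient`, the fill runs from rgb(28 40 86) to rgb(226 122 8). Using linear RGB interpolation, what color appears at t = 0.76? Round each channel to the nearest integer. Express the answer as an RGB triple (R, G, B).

R = 28 + 0.76 × (226 − 28) = 28 + 0.76 × 198 = 178.48 → 178
G = 40 + 0.76 × (122 − 40) = 40 + 0.76 × 82 = 102.32 → 102
B = 86 + 0.76 × (8 − 86) = 86 + 0.76 × -78 = 26.72 → 27

(178, 102, 27)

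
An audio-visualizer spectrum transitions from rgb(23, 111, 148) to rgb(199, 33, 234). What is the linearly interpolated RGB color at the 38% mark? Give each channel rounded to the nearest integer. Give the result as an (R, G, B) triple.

(90, 81, 181)

38% corresponds to t = 0.38.
R = 23 + 0.38 × (199 − 23) = 23 + 0.38 × 176 = 89.88 → 90
G = 111 + 0.38 × (33 − 111) = 111 + 0.38 × -78 = 81.36 → 81
B = 148 + 0.38 × (234 − 148) = 148 + 0.38 × 86 = 180.68 → 181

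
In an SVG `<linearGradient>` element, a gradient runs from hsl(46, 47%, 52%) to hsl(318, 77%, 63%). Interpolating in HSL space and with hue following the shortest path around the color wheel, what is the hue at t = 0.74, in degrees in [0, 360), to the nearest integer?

Hue: 318 − 46 = 272°, but |272| > 180 so the shorter arc goes the other way: Δh = 272 − 360 = -88°.
H = 46 + 0.74 × (-88) = -19.12 → -19 → -19 mod 360 = 341°

341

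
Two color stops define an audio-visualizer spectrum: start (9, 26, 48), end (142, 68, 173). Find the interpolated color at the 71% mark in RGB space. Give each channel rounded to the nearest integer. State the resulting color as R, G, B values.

71% corresponds to t = 0.71.
R = 9 + 0.71 × (142 − 9) = 9 + 0.71 × 133 = 103.43 → 103
G = 26 + 0.71 × (68 − 26) = 26 + 0.71 × 42 = 55.82 → 56
B = 48 + 0.71 × (173 − 48) = 48 + 0.71 × 125 = 136.75 → 137

(103, 56, 137)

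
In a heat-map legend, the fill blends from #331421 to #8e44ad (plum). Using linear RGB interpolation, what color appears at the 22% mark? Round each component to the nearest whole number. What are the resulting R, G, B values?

(71, 31, 64)

#331421 → (51, 20, 33); #8e44ad → (142, 68, 173).
22% corresponds to t = 0.22.
R = 51 + 0.22 × (142 − 51) = 51 + 0.22 × 91 = 71.02 → 71
G = 20 + 0.22 × (68 − 20) = 20 + 0.22 × 48 = 30.56 → 31
B = 33 + 0.22 × (173 − 33) = 33 + 0.22 × 140 = 63.8 → 64
So the blended color is (71, 31, 64), about #471f40.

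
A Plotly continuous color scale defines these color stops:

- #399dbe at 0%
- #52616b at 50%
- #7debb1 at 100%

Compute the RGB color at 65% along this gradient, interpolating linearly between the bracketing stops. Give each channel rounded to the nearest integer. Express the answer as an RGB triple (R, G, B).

65% lies between the 50% and 100% stops, so the local fraction is t = (65 − 50)/(100 − 50) = 15/50 ≈ 0.3.
#52616b → (82, 97, 107); #7debb1 → (125, 235, 177).
R = 82 + 0.3 × (125 − 82) = 94.9 → 95
G = 97 + 0.3 × (235 − 97) = 138.4 → 138
B = 107 + 0.3 × (177 − 107) = 128 → 128

(95, 138, 128)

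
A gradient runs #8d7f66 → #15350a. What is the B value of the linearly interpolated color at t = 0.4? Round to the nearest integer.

65

B₁ = 102 (from #8d7f66), B₂ = 10 (from #15350a).
B = 102 + 0.4 × (10 − 102) = 65.2 → 65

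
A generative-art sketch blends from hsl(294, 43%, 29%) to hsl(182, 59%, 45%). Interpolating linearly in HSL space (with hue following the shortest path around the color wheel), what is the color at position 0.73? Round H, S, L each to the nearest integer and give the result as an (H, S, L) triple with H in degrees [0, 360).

(212, 55, 41)

Hue arc: Δh = 182 − 294 = -112° (|Δh| ≤ 180, already the shorter path).
H = 294 + 0.73 × (-112) = 212.24 → 212°
S = 43 + 0.73 × (59 − 43) = 54.68 → 55%
L = 29 + 0.73 × (45 − 29) = 40.68 → 41%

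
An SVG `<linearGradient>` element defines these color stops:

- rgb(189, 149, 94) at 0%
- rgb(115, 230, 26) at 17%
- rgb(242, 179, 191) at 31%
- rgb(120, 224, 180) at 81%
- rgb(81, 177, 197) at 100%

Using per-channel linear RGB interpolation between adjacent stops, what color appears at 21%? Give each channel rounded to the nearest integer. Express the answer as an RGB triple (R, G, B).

(151, 215, 73)

21% lies between the 17% and 31% stops, so the local fraction is t = (21 − 17)/(31 − 17) = 4/14 ≈ 0.2857.
R = 115 + 0.2857 × (242 − 115) = 151.284 → 151
G = 230 + 0.2857 × (179 − 230) = 215.429 → 215
B = 26 + 0.2857 × (191 − 26) = 73.141 → 73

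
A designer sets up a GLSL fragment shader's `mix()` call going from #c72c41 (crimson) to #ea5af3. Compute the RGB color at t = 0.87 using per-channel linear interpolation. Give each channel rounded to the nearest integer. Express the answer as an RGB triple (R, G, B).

#c72c41 → (199, 44, 65); #ea5af3 → (234, 90, 243).
R = 199 + 0.87 × (234 − 199) = 199 + 0.87 × 35 = 229.45 → 229
G = 44 + 0.87 × (90 − 44) = 44 + 0.87 × 46 = 84.02 → 84
B = 65 + 0.87 × (243 − 65) = 65 + 0.87 × 178 = 219.86 → 220

(229, 84, 220)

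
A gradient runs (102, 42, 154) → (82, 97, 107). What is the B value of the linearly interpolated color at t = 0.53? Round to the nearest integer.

B = 154 + 0.53 × (107 − 154) = 129.09 → 129

129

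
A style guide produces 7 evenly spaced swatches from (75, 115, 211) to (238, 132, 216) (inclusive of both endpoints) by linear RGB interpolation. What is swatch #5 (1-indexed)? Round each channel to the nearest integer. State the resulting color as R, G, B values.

With 7 swatches and endpoints inclusive, swatch 5 sits at t = (5 − 1)/(7 − 1) = 4/6 ≈ 0.6667.
R = 75 + 0.6667 × (238 − 75) = 183.672 → 184
G = 115 + 0.6667 × (132 − 115) = 126.334 → 126
B = 211 + 0.6667 × (216 − 211) = 214.333 → 214

(184, 126, 214)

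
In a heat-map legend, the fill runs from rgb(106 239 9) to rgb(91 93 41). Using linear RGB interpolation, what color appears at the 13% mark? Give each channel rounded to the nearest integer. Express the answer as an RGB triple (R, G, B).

(104, 220, 13)

13% corresponds to t = 0.13.
R = 106 + 0.13 × (91 − 106) = 106 + 0.13 × -15 = 104.05 → 104
G = 239 + 0.13 × (93 − 239) = 239 + 0.13 × -146 = 220.02 → 220
B = 9 + 0.13 × (41 − 9) = 9 + 0.13 × 32 = 13.16 → 13
So the blended color is (104, 220, 13), about #68dc0d.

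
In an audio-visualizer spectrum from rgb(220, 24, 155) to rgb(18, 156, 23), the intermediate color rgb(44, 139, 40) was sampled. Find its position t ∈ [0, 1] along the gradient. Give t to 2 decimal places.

Invert the lerp on the R channel (largest span, 202): t = (44 − 220) / (18 − 220) = -176/-202 = 0.87129.
Check on G: (139 − 24)/(156 − 24) = 0.8712 ✓

0.87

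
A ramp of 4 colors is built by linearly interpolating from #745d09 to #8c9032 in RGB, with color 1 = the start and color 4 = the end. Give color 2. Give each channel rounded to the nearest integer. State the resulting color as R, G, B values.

(124, 110, 23)

With 4 swatches and endpoints inclusive, swatch 2 sits at t = (2 − 1)/(4 − 1) = 1/3 ≈ 0.3333.
#745d09 → (116, 93, 9); #8c9032 → (140, 144, 50).
R = 116 + 0.3333 × (140 − 116) = 123.999 → 124
G = 93 + 0.3333 × (144 − 93) = 109.998 → 110
B = 9 + 0.3333 × (50 − 9) = 22.665 → 23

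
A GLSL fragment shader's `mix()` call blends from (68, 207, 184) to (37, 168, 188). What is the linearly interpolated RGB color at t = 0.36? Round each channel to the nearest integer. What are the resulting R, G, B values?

R = 68 + 0.36 × (37 − 68) = 68 + 0.36 × -31 = 56.84 → 57
G = 207 + 0.36 × (168 − 207) = 207 + 0.36 × -39 = 192.96 → 193
B = 184 + 0.36 × (188 − 184) = 184 + 0.36 × 4 = 185.44 → 185

(57, 193, 185)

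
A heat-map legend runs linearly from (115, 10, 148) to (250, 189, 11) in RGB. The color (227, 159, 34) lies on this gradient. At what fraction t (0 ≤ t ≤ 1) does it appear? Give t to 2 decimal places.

Invert the lerp on the G channel (largest span, 179): t = (159 − 10) / (189 − 10) = 149/179 = 0.8324.
Check on R: (227 − 115)/(250 − 115) = 0.8296 ✓

0.83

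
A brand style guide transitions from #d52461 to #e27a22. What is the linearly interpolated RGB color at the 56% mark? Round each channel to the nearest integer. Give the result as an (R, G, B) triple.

#d52461 → (213, 36, 97); #e27a22 → (226, 122, 34).
56% corresponds to t = 0.56.
R = 213 + 0.56 × (226 − 213) = 213 + 0.56 × 13 = 220.28 → 220
G = 36 + 0.56 × (122 − 36) = 36 + 0.56 × 86 = 84.16 → 84
B = 97 + 0.56 × (34 − 97) = 97 + 0.56 × -63 = 61.72 → 62

(220, 84, 62)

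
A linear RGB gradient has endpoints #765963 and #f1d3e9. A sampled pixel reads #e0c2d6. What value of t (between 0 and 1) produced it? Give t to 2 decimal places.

0.86

Invert the lerp on the B channel (largest span, 134): t = (214 − 99) / (233 − 99) = 115/134 = 0.85821.
Check on R: (224 − 118)/(241 − 118) = 0.8618 ✓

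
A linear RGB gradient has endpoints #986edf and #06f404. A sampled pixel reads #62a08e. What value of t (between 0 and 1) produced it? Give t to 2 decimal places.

Invert the lerp on the B channel (largest span, 219): t = (142 − 223) / (4 − 223) = -81/-219 = 0.36986.
Check on R: (98 − 152)/(6 − 152) = 0.3699 ✓

0.37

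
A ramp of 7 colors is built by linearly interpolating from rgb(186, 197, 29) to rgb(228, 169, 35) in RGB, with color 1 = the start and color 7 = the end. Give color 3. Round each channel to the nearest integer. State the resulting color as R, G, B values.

(200, 188, 31)

With 7 swatches and endpoints inclusive, swatch 3 sits at t = (3 − 1)/(7 − 1) = 2/6 ≈ 0.3333.
R = 186 + 0.3333 × (228 − 186) = 199.999 → 200
G = 197 + 0.3333 × (169 − 197) = 187.668 → 188
B = 29 + 0.3333 × (35 − 29) = 31 → 31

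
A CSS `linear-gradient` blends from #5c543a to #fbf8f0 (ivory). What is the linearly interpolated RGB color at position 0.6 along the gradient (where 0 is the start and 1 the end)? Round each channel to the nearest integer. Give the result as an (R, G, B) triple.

#5c543a → (92, 84, 58); #fbf8f0 → (251, 248, 240).
R = 92 + 0.6 × (251 − 92) = 92 + 0.6 × 159 = 187.4 → 187
G = 84 + 0.6 × (248 − 84) = 84 + 0.6 × 164 = 182.4 → 182
B = 58 + 0.6 × (240 − 58) = 58 + 0.6 × 182 = 167.2 → 167
So the blended color is (187, 182, 167), about #bbb6a7.

(187, 182, 167)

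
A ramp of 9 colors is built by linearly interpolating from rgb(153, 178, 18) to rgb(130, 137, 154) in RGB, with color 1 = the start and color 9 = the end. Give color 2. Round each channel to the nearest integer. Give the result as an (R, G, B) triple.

With 9 swatches and endpoints inclusive, swatch 2 sits at t = (2 − 1)/(9 − 1) = 1/8 ≈ 0.125.
R = 153 + 0.125 × (130 − 153) = 150.125 → 150
G = 178 + 0.125 × (137 − 178) = 172.875 → 173
B = 18 + 0.125 × (154 − 18) = 35 → 35

(150, 173, 35)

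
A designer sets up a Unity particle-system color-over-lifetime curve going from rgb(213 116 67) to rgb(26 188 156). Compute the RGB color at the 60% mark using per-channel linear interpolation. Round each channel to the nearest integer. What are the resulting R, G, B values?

60% corresponds to t = 0.6.
R = 213 + 0.6 × (26 − 213) = 213 + 0.6 × -187 = 100.8 → 101
G = 116 + 0.6 × (188 − 116) = 116 + 0.6 × 72 = 159.2 → 159
B = 67 + 0.6 × (156 − 67) = 67 + 0.6 × 89 = 120.4 → 120
So the blended color is (101, 159, 120), about #659f78.

(101, 159, 120)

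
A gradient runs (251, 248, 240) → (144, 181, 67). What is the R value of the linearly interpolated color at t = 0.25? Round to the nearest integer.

R = 251 + 0.25 × (144 − 251) = 224.25 → 224

224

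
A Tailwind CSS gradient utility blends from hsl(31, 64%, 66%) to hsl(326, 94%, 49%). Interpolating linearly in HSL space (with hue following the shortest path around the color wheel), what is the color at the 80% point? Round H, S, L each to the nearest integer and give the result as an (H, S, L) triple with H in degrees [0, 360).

Hue: 326 − 31 = 295°, but |295| > 180 so the shorter arc goes the other way: Δh = 295 − 360 = -65°.
H = 31 + 0.8 × (-65) = -21 → -21 → -21 mod 360 = 339°
S = 64 + 0.8 × (94 − 64) = 88 → 88%
L = 66 + 0.8 × (49 − 66) = 52.4 → 52%

(339, 88, 52)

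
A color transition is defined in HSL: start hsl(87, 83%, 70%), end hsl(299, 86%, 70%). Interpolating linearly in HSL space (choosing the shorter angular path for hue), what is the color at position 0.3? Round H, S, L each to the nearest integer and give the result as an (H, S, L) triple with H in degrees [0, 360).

(43, 84, 70)

Hue: 299 − 87 = 212°, but |212| > 180 so the shorter arc goes the other way: Δh = 212 − 360 = -148°.
H = 87 + 0.3 × (-148) = 42.6 → 43°
S = 83 + 0.3 × (86 − 83) = 83.9 → 84%
L = 70 + 0.3 × (70 − 70) = 70 → 70%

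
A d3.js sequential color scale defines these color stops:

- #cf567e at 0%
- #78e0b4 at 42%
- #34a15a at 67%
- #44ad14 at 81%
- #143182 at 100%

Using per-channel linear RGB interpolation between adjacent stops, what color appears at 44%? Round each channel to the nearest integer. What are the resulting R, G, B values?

44% lies between the 42% and 67% stops, so the local fraction is t = (44 − 42)/(67 − 42) = 2/25 ≈ 0.08.
#78e0b4 → (120, 224, 180); #34a15a → (52, 161, 90).
R = 120 + 0.08 × (52 − 120) = 114.56 → 115
G = 224 + 0.08 × (161 − 224) = 218.96 → 219
B = 180 + 0.08 × (90 − 180) = 172.8 → 173

(115, 219, 173)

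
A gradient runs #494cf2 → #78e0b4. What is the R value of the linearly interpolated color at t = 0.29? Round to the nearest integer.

R₁ = 73 (from #494cf2), R₂ = 120 (from #78e0b4).
R = 73 + 0.29 × (120 − 73) = 86.63 → 87

87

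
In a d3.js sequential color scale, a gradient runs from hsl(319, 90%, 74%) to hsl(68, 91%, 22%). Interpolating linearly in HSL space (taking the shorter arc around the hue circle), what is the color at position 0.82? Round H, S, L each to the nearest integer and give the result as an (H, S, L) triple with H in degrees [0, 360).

(48, 91, 31)

Hue: 68 − 319 = -251°, but |-251| > 180 so the shorter arc goes the other way: Δh = -251 + 360 = 109°.
H = 319 + 0.82 × (109) = 408.38 → 408 → 408 mod 360 = 48°
S = 90 + 0.82 × (91 − 90) = 90.82 → 91%
L = 74 + 0.82 × (22 − 74) = 31.36 → 31%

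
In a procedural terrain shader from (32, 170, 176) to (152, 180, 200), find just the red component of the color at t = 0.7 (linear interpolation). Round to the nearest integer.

R = 32 + 0.7 × (152 − 32) = 116 → 116

116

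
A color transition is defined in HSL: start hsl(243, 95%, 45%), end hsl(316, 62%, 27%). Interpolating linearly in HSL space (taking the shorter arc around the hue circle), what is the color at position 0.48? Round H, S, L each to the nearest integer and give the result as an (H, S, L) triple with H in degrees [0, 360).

Hue arc: Δh = 316 − 243 = 73° (|Δh| ≤ 180, already the shorter path).
H = 243 + 0.48 × (73) = 278.04 → 278°
S = 95 + 0.48 × (62 − 95) = 79.16 → 79%
L = 45 + 0.48 × (27 − 45) = 36.36 → 36%

(278, 79, 36)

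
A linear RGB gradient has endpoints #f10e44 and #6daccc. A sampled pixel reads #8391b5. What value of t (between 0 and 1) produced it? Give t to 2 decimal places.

0.83

Invert the lerp on the G channel (largest span, 158): t = (145 − 14) / (172 − 14) = 131/158 = 0.82911.
Check on R: (131 − 241)/(109 − 241) = 0.8333 ✓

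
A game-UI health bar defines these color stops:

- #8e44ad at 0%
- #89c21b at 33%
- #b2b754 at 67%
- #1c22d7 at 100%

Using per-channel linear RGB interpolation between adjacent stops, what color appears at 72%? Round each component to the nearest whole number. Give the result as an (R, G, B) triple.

72% lies between the 67% and 100% stops, so the local fraction is t = (72 − 67)/(100 − 67) = 5/33 ≈ 0.1515.
#b2b754 → (178, 183, 84); #1c22d7 → (28, 34, 215).
R = 178 + 0.1515 × (28 − 178) = 155.275 → 155
G = 183 + 0.1515 × (34 − 183) = 160.427 → 160
B = 84 + 0.1515 × (215 − 84) = 103.846 → 104

(155, 160, 104)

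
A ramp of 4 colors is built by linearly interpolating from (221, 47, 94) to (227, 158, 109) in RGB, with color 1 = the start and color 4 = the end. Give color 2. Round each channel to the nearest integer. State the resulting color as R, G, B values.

(223, 84, 99)

With 4 swatches and endpoints inclusive, swatch 2 sits at t = (2 − 1)/(4 − 1) = 1/3 ≈ 0.3333.
R = 221 + 0.3333 × (227 − 221) = 223 → 223
G = 47 + 0.3333 × (158 − 47) = 83.996 → 84
B = 94 + 0.3333 × (109 − 94) = 98.999 → 99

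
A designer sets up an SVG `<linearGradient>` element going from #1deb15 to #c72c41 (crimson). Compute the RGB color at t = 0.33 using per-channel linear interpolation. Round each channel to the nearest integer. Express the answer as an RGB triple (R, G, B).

#1deb15 → (29, 235, 21); #c72c41 → (199, 44, 65).
R = 29 + 0.33 × (199 − 29) = 29 + 0.33 × 170 = 85.1 → 85
G = 235 + 0.33 × (44 − 235) = 235 + 0.33 × -191 = 171.97 → 172
B = 21 + 0.33 × (65 − 21) = 21 + 0.33 × 44 = 35.52 → 36
So the blended color is (85, 172, 36), about #55ac24.

(85, 172, 36)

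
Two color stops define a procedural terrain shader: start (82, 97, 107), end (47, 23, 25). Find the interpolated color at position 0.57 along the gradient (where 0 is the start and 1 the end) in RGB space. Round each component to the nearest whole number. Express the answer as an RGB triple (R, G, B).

R = 82 + 0.57 × (47 − 82) = 82 + 0.57 × -35 = 62.05 → 62
G = 97 + 0.57 × (23 − 97) = 97 + 0.57 × -74 = 54.82 → 55
B = 107 + 0.57 × (25 − 107) = 107 + 0.57 × -82 = 60.26 → 60
So the blended color is (62, 55, 60), about #3e373c.

(62, 55, 60)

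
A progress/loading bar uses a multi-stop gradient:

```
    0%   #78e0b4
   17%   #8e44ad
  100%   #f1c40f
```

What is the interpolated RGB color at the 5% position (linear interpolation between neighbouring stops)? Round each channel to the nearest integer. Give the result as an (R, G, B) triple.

5% lies between the 0% and 17% stops, so the local fraction is t = (5 − 0)/(17 − 0) = 5/17 ≈ 0.2941.
#78e0b4 → (120, 224, 180); #8e44ad → (142, 68, 173).
R = 120 + 0.2941 × (142 − 120) = 126.47 → 126
G = 224 + 0.2941 × (68 − 224) = 178.12 → 178
B = 180 + 0.2941 × (173 − 180) = 177.941 → 178

(126, 178, 178)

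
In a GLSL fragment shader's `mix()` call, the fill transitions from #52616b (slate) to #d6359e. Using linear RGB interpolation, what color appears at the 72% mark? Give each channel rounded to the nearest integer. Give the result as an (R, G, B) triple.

#52616b → (82, 97, 107); #d6359e → (214, 53, 158).
72% corresponds to t = 0.72.
R = 82 + 0.72 × (214 − 82) = 82 + 0.72 × 132 = 177.04 → 177
G = 97 + 0.72 × (53 − 97) = 97 + 0.72 × -44 = 65.32 → 65
B = 107 + 0.72 × (158 − 107) = 107 + 0.72 × 51 = 143.72 → 144

(177, 65, 144)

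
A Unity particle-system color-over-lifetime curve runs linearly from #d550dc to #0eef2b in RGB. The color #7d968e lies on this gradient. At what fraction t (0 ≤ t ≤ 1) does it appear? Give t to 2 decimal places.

Invert the lerp on the R channel (largest span, 199): t = (125 − 213) / (14 − 213) = -88/-199 = 0.44221.
Check on G: (150 − 80)/(239 − 80) = 0.4403 ✓

0.44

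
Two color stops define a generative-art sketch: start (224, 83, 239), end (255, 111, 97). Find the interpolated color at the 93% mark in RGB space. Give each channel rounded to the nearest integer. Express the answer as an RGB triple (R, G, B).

(253, 109, 107)

93% corresponds to t = 0.93.
R = 224 + 0.93 × (255 − 224) = 224 + 0.93 × 31 = 252.83 → 253
G = 83 + 0.93 × (111 − 83) = 83 + 0.93 × 28 = 109.04 → 109
B = 239 + 0.93 × (97 − 239) = 239 + 0.93 × -142 = 106.94 → 107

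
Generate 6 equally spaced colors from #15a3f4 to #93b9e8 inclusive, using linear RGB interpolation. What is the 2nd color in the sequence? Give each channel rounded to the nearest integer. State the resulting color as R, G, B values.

With 6 swatches and endpoints inclusive, swatch 2 sits at t = (2 − 1)/(6 − 1) = 1/5 ≈ 0.2.
#15a3f4 → (21, 163, 244); #93b9e8 → (147, 185, 232).
R = 21 + 0.2 × (147 − 21) = 46.2 → 46
G = 163 + 0.2 × (185 − 163) = 167.4 → 167
B = 244 + 0.2 × (232 − 244) = 241.6 → 242

(46, 167, 242)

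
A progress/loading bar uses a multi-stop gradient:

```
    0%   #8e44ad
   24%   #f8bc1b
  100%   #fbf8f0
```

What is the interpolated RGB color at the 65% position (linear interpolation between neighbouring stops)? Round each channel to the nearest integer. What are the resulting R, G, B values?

(250, 220, 142)

65% lies between the 24% and 100% stops, so the local fraction is t = (65 − 24)/(100 − 24) = 41/76 ≈ 0.5395.
#f8bc1b → (248, 188, 27); #fbf8f0 → (251, 248, 240).
R = 248 + 0.5395 × (251 − 248) = 249.619 → 250
G = 188 + 0.5395 × (248 − 188) = 220.37 → 220
B = 27 + 0.5395 × (240 − 27) = 141.913 → 142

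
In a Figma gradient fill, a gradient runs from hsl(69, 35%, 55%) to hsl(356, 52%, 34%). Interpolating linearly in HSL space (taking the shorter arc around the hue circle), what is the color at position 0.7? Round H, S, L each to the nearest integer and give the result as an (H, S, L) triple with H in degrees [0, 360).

Hue: 356 − 69 = 287°, but |287| > 180 so the shorter arc goes the other way: Δh = 287 − 360 = -73°.
H = 69 + 0.7 × (-73) = 17.9 → 18°
S = 35 + 0.7 × (52 − 35) = 46.9 → 47%
L = 55 + 0.7 × (34 − 55) = 40.3 → 40%

(18, 47, 40)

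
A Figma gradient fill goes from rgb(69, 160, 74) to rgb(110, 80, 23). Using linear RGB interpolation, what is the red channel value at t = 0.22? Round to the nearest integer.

R = 69 + 0.22 × (110 − 69) = 78.02 → 78

78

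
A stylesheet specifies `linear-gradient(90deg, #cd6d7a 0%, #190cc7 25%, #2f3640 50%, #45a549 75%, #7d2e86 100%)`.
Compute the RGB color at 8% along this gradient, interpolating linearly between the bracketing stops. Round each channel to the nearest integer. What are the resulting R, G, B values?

8% lies between the 0% and 25% stops, so the local fraction is t = (8 − 0)/(25 − 0) = 8/25 ≈ 0.32.
#cd6d7a → (205, 109, 122); #190cc7 → (25, 12, 199).
R = 205 + 0.32 × (25 − 205) = 147.4 → 147
G = 109 + 0.32 × (12 − 109) = 77.96 → 78
B = 122 + 0.32 × (199 − 122) = 146.64 → 147

(147, 78, 147)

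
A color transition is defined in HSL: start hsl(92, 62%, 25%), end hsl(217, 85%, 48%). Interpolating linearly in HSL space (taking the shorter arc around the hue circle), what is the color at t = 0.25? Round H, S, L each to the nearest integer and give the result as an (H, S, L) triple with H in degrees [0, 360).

(123, 68, 31)

Hue arc: Δh = 217 − 92 = 125° (|Δh| ≤ 180, already the shorter path).
H = 92 + 0.25 × (125) = 123.25 → 123°
S = 62 + 0.25 × (85 − 62) = 67.75 → 68%
L = 25 + 0.25 × (48 − 25) = 30.75 → 31%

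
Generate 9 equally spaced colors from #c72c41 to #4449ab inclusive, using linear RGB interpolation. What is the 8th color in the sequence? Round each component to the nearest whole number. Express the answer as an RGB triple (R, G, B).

With 9 swatches and endpoints inclusive, swatch 8 sits at t = (8 − 1)/(9 − 1) = 7/8 ≈ 0.875.
#c72c41 → (199, 44, 65); #4449ab → (68, 73, 171).
R = 199 + 0.875 × (68 − 199) = 84.375 → 84
G = 44 + 0.875 × (73 − 44) = 69.375 → 69
B = 65 + 0.875 × (171 − 65) = 157.75 → 158

(84, 69, 158)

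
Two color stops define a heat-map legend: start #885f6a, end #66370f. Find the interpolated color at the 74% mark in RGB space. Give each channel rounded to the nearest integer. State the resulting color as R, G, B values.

(111, 65, 39)

#885f6a → (136, 95, 106); #66370f → (102, 55, 15).
74% corresponds to t = 0.74.
R = 136 + 0.74 × (102 − 136) = 136 + 0.74 × -34 = 110.84 → 111
G = 95 + 0.74 × (55 − 95) = 95 + 0.74 × -40 = 65.4 → 65
B = 106 + 0.74 × (15 − 106) = 106 + 0.74 × -91 = 38.66 → 39
So the blended color is (111, 65, 39), about #6f4127.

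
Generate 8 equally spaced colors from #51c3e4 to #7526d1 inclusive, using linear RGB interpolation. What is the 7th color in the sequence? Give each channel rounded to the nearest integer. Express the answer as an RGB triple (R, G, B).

(112, 60, 212)

With 8 swatches and endpoints inclusive, swatch 7 sits at t = (7 − 1)/(8 − 1) = 6/7 ≈ 0.8571.
#51c3e4 → (81, 195, 228); #7526d1 → (117, 38, 209).
R = 81 + 0.8571 × (117 − 81) = 111.856 → 112
G = 195 + 0.8571 × (38 − 195) = 60.435 → 60
B = 228 + 0.8571 × (209 − 228) = 211.715 → 212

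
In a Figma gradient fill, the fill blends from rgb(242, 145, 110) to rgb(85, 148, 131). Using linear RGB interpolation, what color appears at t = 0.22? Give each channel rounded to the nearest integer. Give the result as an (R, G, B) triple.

R = 242 + 0.22 × (85 − 242) = 242 + 0.22 × -157 = 207.46 → 207
G = 145 + 0.22 × (148 − 145) = 145 + 0.22 × 3 = 145.66 → 146
B = 110 + 0.22 × (131 − 110) = 110 + 0.22 × 21 = 114.62 → 115
So the blended color is (207, 146, 115), about #cf9273.

(207, 146, 115)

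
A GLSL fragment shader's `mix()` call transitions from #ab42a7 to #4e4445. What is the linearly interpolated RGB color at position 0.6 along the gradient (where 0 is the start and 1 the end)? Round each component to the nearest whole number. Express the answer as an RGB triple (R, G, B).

(115, 67, 108)

#ab42a7 → (171, 66, 167); #4e4445 → (78, 68, 69).
R = 171 + 0.6 × (78 − 171) = 171 + 0.6 × -93 = 115.2 → 115
G = 66 + 0.6 × (68 − 66) = 66 + 0.6 × 2 = 67.2 → 67
B = 167 + 0.6 × (69 − 167) = 167 + 0.6 × -98 = 108.2 → 108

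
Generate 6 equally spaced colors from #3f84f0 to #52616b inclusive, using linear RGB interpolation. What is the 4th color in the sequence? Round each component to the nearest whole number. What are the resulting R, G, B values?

(74, 111, 160)

With 6 swatches and endpoints inclusive, swatch 4 sits at t = (4 − 1)/(6 − 1) = 3/5 ≈ 0.6.
#3f84f0 → (63, 132, 240); #52616b → (82, 97, 107).
R = 63 + 0.6 × (82 − 63) = 74.4 → 74
G = 132 + 0.6 × (97 − 132) = 111 → 111
B = 240 + 0.6 × (107 − 240) = 160.2 → 160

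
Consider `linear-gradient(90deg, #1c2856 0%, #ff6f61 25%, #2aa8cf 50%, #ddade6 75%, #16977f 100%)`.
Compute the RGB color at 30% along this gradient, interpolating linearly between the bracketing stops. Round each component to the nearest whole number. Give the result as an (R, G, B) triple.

30% lies between the 25% and 50% stops, so the local fraction is t = (30 − 25)/(50 − 25) = 5/25 ≈ 0.2.
#ff6f61 → (255, 111, 97); #2aa8cf → (42, 168, 207).
R = 255 + 0.2 × (42 − 255) = 212.4 → 212
G = 111 + 0.2 × (168 − 111) = 122.4 → 122
B = 97 + 0.2 × (207 − 97) = 119 → 119

(212, 122, 119)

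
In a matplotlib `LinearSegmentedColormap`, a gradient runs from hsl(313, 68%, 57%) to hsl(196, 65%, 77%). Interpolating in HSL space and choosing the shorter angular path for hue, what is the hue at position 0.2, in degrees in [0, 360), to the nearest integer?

290

Hue arc: Δh = 196 − 313 = -117° (|Δh| ≤ 180, already the shorter path).
H = 313 + 0.2 × (-117) = 289.6 → 290°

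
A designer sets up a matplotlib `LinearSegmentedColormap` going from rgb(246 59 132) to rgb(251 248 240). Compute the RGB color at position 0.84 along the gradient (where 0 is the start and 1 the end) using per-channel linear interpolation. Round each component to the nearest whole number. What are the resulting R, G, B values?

R = 246 + 0.84 × (251 − 246) = 246 + 0.84 × 5 = 250.2 → 250
G = 59 + 0.84 × (248 − 59) = 59 + 0.84 × 189 = 217.76 → 218
B = 132 + 0.84 × (240 − 132) = 132 + 0.84 × 108 = 222.72 → 223

(250, 218, 223)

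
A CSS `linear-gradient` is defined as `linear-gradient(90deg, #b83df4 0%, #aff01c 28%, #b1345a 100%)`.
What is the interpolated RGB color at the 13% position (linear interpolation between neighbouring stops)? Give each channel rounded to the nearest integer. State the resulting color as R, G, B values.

13% lies between the 0% and 28% stops, so the local fraction is t = (13 − 0)/(28 − 0) = 13/28 ≈ 0.4643.
#b83df4 → (184, 61, 244); #aff01c → (175, 240, 28).
R = 184 + 0.4643 × (175 − 184) = 179.821 → 180
G = 61 + 0.4643 × (240 − 61) = 144.11 → 144
B = 244 + 0.4643 × (28 − 244) = 143.711 → 144

(180, 144, 144)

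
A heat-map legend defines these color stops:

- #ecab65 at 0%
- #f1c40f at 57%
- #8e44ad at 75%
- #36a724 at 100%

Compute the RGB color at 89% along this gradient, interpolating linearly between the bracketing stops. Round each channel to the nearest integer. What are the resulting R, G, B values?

89% lies between the 75% and 100% stops, so the local fraction is t = (89 − 75)/(100 − 75) = 14/25 ≈ 0.56.
#8e44ad → (142, 68, 173); #36a724 → (54, 167, 36).
R = 142 + 0.56 × (54 − 142) = 92.72 → 93
G = 68 + 0.56 × (167 − 68) = 123.44 → 123
B = 173 + 0.56 × (36 − 173) = 96.28 → 96

(93, 123, 96)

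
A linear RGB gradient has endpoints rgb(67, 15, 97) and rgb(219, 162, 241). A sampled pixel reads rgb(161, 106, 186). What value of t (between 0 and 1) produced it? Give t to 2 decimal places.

Invert the lerp on the R channel (largest span, 152): t = (161 − 67) / (219 − 67) = 94/152 = 0.61842.
Check on G: (106 − 15)/(162 − 15) = 0.619 ✓

0.62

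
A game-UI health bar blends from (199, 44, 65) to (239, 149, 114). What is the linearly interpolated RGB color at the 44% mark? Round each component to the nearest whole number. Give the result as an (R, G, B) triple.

44% corresponds to t = 0.44.
R = 199 + 0.44 × (239 − 199) = 199 + 0.44 × 40 = 216.6 → 217
G = 44 + 0.44 × (149 − 44) = 44 + 0.44 × 105 = 90.2 → 90
B = 65 + 0.44 × (114 − 65) = 65 + 0.44 × 49 = 86.56 → 87
So the blended color is (217, 90, 87), about #d95a57.

(217, 90, 87)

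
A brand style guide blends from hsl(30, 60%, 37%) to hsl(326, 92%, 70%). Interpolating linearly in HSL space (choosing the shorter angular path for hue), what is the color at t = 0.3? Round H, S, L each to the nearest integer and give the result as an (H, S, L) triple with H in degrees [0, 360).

(11, 70, 47)

Hue: 326 − 30 = 296°, but |296| > 180 so the shorter arc goes the other way: Δh = 296 − 360 = -64°.
H = 30 + 0.3 × (-64) = 10.8 → 11°
S = 60 + 0.3 × (92 − 60) = 69.6 → 70%
L = 37 + 0.3 × (70 − 37) = 46.9 → 47%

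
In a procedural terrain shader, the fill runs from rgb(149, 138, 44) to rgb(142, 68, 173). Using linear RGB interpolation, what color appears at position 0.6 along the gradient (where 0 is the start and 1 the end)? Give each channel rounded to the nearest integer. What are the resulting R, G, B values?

R = 149 + 0.6 × (142 − 149) = 149 + 0.6 × -7 = 144.8 → 145
G = 138 + 0.6 × (68 − 138) = 138 + 0.6 × -70 = 96 → 96
B = 44 + 0.6 × (173 − 44) = 44 + 0.6 × 129 = 121.4 → 121

(145, 96, 121)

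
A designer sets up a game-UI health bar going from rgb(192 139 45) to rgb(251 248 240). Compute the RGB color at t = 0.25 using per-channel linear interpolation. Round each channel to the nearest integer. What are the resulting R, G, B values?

(207, 166, 94)

R = 192 + 0.25 × (251 − 192) = 192 + 0.25 × 59 = 206.75 → 207
G = 139 + 0.25 × (248 − 139) = 139 + 0.25 × 109 = 166.25 → 166
B = 45 + 0.25 × (240 − 45) = 45 + 0.25 × 195 = 93.75 → 94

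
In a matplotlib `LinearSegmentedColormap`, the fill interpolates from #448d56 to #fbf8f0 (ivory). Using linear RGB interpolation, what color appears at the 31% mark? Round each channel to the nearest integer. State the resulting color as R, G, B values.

#448d56 → (68, 141, 86); #fbf8f0 → (251, 248, 240).
31% corresponds to t = 0.31.
R = 68 + 0.31 × (251 − 68) = 68 + 0.31 × 183 = 124.73 → 125
G = 141 + 0.31 × (248 − 141) = 141 + 0.31 × 107 = 174.17 → 174
B = 86 + 0.31 × (240 − 86) = 86 + 0.31 × 154 = 133.74 → 134
So the blended color is (125, 174, 134), about #7dae86.

(125, 174, 134)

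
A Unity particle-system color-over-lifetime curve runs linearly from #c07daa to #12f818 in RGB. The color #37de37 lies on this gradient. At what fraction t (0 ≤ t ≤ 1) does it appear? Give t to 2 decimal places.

Invert the lerp on the R channel (largest span, 174): t = (55 − 192) / (18 − 192) = -137/-174 = 0.78736.
Check on G: (222 − 125)/(248 − 125) = 0.7886 ✓

0.79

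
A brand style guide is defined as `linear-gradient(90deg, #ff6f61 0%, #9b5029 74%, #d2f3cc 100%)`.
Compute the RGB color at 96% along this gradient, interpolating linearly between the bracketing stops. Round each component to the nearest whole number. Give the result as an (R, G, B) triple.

(202, 218, 179)

96% lies between the 74% and 100% stops, so the local fraction is t = (96 − 74)/(100 − 74) = 22/26 ≈ 0.8462.
#9b5029 → (155, 80, 41); #d2f3cc → (210, 243, 204).
R = 155 + 0.8462 × (210 − 155) = 201.541 → 202
G = 80 + 0.8462 × (243 − 80) = 217.931 → 218
B = 41 + 0.8462 × (204 − 41) = 178.931 → 179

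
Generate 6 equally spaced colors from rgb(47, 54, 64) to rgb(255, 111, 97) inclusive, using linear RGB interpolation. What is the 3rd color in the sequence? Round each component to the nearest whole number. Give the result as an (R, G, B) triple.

(130, 77, 77)

With 6 swatches and endpoints inclusive, swatch 3 sits at t = (3 − 1)/(6 − 1) = 2/5 ≈ 0.4.
R = 47 + 0.4 × (255 − 47) = 130.2 → 130
G = 54 + 0.4 × (111 − 54) = 76.8 → 77
B = 64 + 0.4 × (97 − 64) = 77.2 → 77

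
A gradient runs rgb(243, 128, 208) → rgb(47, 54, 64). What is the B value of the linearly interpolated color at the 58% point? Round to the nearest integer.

124

B = 208 + 0.58 × (64 − 208) = 124.48 → 124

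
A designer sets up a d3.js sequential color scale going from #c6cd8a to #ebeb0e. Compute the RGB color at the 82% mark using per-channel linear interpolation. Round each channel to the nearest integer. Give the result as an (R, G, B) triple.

#c6cd8a → (198, 205, 138); #ebeb0e → (235, 235, 14).
82% corresponds to t = 0.82.
R = 198 + 0.82 × (235 − 198) = 198 + 0.82 × 37 = 228.34 → 228
G = 205 + 0.82 × (235 − 205) = 205 + 0.82 × 30 = 229.6 → 230
B = 138 + 0.82 × (14 − 138) = 138 + 0.82 × -124 = 36.32 → 36

(228, 230, 36)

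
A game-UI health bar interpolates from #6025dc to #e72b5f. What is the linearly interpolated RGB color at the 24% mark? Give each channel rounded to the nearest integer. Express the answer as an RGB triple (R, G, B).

(128, 38, 190)

#6025dc → (96, 37, 220); #e72b5f → (231, 43, 95).
24% corresponds to t = 0.24.
R = 96 + 0.24 × (231 − 96) = 96 + 0.24 × 135 = 128.4 → 128
G = 37 + 0.24 × (43 − 37) = 37 + 0.24 × 6 = 38.44 → 38
B = 220 + 0.24 × (95 − 220) = 220 + 0.24 × -125 = 190 → 190
So the blended color is (128, 38, 190), about #8026be.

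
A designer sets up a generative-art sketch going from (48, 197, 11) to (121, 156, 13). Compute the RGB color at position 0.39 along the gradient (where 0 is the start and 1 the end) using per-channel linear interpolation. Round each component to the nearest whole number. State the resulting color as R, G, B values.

R = 48 + 0.39 × (121 − 48) = 48 + 0.39 × 73 = 76.47 → 76
G = 197 + 0.39 × (156 − 197) = 197 + 0.39 × -41 = 181.01 → 181
B = 11 + 0.39 × (13 − 11) = 11 + 0.39 × 2 = 11.78 → 12
So the blended color is (76, 181, 12), about #4cb50c.

(76, 181, 12)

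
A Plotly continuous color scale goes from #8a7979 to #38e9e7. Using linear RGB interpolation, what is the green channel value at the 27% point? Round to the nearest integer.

G₁ = 121 (from #8a7979), G₂ = 233 (from #38e9e7).
G = 121 + 0.27 × (233 − 121) = 151.24 → 151

151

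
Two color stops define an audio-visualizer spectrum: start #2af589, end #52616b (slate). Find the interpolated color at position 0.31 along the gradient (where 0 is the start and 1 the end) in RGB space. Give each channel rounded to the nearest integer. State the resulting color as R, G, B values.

(54, 199, 128)

#2af589 → (42, 245, 137); #52616b → (82, 97, 107).
R = 42 + 0.31 × (82 − 42) = 42 + 0.31 × 40 = 54.4 → 54
G = 245 + 0.31 × (97 − 245) = 245 + 0.31 × -148 = 199.12 → 199
B = 137 + 0.31 × (107 − 137) = 137 + 0.31 × -30 = 127.7 → 128
So the blended color is (54, 199, 128), about #36c780.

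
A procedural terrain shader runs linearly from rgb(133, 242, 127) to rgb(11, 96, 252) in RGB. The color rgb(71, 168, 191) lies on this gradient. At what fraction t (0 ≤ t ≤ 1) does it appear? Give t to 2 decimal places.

Invert the lerp on the G channel (largest span, 146): t = (168 − 242) / (96 − 242) = -74/-146 = 0.50685.
Check on R: (71 − 133)/(11 − 133) = 0.5082 ✓

0.51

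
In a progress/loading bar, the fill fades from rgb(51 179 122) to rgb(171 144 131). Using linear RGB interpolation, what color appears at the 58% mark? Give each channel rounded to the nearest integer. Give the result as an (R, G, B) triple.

58% corresponds to t = 0.58.
R = 51 + 0.58 × (171 − 51) = 51 + 0.58 × 120 = 120.6 → 121
G = 179 + 0.58 × (144 − 179) = 179 + 0.58 × -35 = 158.7 → 159
B = 122 + 0.58 × (131 − 122) = 122 + 0.58 × 9 = 127.22 → 127
So the blended color is (121, 159, 127), about #799f7f.

(121, 159, 127)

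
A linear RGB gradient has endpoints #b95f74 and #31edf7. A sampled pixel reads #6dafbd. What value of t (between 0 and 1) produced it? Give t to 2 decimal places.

0.56

Invert the lerp on the G channel (largest span, 142): t = (175 − 95) / (237 − 95) = 80/142 = 0.56338.
Check on R: (109 − 185)/(49 − 185) = 0.5588 ✓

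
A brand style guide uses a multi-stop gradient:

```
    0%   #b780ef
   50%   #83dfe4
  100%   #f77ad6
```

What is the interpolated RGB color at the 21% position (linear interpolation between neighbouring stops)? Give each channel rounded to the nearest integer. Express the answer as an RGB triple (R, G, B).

21% lies between the 0% and 50% stops, so the local fraction is t = (21 − 0)/(50 − 0) = 21/50 ≈ 0.42.
#b780ef → (183, 128, 239); #83dfe4 → (131, 223, 228).
R = 183 + 0.42 × (131 − 183) = 161.16 → 161
G = 128 + 0.42 × (223 − 128) = 167.9 → 168
B = 239 + 0.42 × (228 − 239) = 234.38 → 234

(161, 168, 234)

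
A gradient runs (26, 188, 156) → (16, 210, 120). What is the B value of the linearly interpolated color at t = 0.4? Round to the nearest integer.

142

B = 156 + 0.4 × (120 − 156) = 141.6 → 142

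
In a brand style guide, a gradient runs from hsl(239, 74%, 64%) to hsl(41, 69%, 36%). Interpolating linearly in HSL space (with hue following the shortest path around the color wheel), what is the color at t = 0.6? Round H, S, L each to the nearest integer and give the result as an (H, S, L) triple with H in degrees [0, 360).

Hue: 41 − 239 = -198°, but |-198| > 180 so the shorter arc goes the other way: Δh = -198 + 360 = 162°.
H = 239 + 0.6 × (162) = 336.2 → 336°
S = 74 + 0.6 × (69 − 74) = 71 → 71%
L = 64 + 0.6 × (36 − 64) = 47.2 → 47%

(336, 71, 47)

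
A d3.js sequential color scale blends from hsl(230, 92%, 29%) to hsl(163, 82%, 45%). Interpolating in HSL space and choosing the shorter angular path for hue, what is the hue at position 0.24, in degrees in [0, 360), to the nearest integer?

214

Hue arc: Δh = 163 − 230 = -67° (|Δh| ≤ 180, already the shorter path).
H = 230 + 0.24 × (-67) = 213.92 → 214°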